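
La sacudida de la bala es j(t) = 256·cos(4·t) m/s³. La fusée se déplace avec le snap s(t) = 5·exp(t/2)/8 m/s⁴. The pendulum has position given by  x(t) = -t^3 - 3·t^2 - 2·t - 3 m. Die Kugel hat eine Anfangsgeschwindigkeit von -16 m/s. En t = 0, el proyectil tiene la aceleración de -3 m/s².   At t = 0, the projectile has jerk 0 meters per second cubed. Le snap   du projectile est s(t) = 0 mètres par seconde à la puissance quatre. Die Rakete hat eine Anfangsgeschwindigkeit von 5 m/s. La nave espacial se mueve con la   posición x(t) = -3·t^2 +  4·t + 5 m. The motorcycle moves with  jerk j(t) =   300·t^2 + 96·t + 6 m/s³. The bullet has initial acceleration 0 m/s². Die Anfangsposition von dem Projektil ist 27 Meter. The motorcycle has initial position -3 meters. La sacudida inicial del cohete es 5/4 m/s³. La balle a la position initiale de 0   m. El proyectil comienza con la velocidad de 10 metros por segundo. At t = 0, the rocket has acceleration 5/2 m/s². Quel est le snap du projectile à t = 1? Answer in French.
En utilisant s(t) = 0 et en substituant t = 1, nous trouvons s = 0.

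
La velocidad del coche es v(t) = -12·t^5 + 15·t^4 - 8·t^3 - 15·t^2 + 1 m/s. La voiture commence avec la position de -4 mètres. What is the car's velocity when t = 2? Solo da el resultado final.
v(2) = -267.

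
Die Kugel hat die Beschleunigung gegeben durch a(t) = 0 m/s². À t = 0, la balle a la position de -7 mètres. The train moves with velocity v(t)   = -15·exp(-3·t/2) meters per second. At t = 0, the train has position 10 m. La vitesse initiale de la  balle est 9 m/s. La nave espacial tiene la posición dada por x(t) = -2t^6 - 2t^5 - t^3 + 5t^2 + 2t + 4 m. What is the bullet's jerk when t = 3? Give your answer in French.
Pour résoudre ceci, nous devons prendre 1 dérivée de notre équation de l'accélération a(t) = 0. En prenant d/dt de a(t), nous trouvons j(t) = 0. De l'équation du jerk j(t) = 0, nous substituons t = 3 pour obtenir j = 0.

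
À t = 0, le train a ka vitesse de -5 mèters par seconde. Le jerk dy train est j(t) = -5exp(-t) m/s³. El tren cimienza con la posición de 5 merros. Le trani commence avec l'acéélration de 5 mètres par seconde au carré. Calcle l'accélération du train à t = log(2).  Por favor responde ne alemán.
Wir müssen unsere Gleichung für den Ruck j(t) = -5·exp(-t) 1-mal integrieren. Mit ∫j(t)dt und Anwendung von a(0) = 5, finden wir a(t) = 5·exp(-t). Wir haben die Beschleunigung a(t) = 5·exp(-t). Durch Einsetzen von t = log(2): a(log(2)) = 5/2.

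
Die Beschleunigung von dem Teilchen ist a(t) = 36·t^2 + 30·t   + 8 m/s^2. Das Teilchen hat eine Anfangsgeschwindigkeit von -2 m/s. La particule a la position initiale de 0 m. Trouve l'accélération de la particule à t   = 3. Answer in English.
We have acceleration a(t) = 36·t^2 + 30·t + 8. Substituting t = 3: a(3) = 422.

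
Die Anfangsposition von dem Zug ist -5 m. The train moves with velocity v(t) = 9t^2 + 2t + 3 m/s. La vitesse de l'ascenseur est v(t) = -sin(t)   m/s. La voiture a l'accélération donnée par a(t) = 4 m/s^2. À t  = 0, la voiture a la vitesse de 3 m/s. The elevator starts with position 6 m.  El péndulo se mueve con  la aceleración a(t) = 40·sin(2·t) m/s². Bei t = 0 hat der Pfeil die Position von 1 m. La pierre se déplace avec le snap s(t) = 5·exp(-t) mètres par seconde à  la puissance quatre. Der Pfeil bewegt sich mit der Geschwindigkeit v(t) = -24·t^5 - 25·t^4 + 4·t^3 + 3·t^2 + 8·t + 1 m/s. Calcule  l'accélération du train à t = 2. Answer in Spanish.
Para resolver esto, necesitamos tomar 1 derivada de nuestra ecuación de la velocidad v(t) = 9·t^2 + 2·t + 3. Tomando d/dt de v(t), encontramos a(t) = 18·t + 2. Tenemos la aceleración a(t) = 18·t + 2. Sustituyendo t = 2: a(2) = 38.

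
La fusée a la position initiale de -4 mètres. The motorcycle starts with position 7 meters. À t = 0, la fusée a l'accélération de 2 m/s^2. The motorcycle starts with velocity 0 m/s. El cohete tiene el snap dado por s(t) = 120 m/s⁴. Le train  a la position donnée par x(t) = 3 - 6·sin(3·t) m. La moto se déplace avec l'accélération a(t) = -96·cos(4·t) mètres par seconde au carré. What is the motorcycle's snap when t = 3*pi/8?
To solve this, we need to take 2 derivatives of our acceleration equation a(t) = -96·cos(4·t). Differentiating acceleration, we get jerk: j(t) = 384·sin(4·t). The derivative of jerk gives snap: s(t) = 1536·cos(4·t). We have snap s(t) = 1536·cos(4·t). Substituting t = 3*pi/8: s(3*pi/8) = 0.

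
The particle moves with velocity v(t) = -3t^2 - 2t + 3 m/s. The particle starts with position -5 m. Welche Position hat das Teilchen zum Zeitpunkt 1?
Wir müssen unsere Gleichung für die Geschwindigkeit v(t) = -3·t^2 - 2·t + 3 1-mal integrieren. Mit ∫v(t)dt und Anwendung von x(0) = -5, finden wir x(t) = -t^3 - t^2 + 3·t - 5. Mit x(t) = -t^3 - t^2 + 3·t - 5 und Einsetzen von t = 1, finden wir x = -4.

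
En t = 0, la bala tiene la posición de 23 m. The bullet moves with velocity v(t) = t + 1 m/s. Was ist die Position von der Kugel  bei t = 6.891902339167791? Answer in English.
We must find the antiderivative of our velocity equation v(t) = t + 1 1 time. Integrating velocity and using the initial condition x(0) = 23, we get x(t) = t^2/2 + t + 23. From the given position equation x(t) = t^2/2 + t + 23, we substitute t = 6.891902339167791 to get x = 53.6410612654810.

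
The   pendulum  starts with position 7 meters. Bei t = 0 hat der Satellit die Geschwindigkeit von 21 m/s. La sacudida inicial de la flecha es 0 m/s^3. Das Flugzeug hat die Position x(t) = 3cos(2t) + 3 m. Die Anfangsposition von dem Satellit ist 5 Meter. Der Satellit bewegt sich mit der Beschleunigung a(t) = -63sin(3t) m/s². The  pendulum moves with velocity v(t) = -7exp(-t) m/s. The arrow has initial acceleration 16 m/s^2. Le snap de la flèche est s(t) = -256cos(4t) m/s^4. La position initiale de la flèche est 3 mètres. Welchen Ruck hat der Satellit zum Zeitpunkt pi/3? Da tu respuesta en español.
Partiendo de la aceleración a(t) = -63·sin(3·t), tomamos 1 derivada. Derivando la aceleración, obtenemos la sacudida: j(t) = -189·cos(3·t). Usando j(t) = -189·cos(3·t) y sustituyendo t = pi/3, encontramos j = 189.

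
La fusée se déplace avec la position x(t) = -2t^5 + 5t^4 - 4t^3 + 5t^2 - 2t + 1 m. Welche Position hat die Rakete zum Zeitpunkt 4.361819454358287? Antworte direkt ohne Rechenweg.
x(4.361819454358287) = -1592.37881093998.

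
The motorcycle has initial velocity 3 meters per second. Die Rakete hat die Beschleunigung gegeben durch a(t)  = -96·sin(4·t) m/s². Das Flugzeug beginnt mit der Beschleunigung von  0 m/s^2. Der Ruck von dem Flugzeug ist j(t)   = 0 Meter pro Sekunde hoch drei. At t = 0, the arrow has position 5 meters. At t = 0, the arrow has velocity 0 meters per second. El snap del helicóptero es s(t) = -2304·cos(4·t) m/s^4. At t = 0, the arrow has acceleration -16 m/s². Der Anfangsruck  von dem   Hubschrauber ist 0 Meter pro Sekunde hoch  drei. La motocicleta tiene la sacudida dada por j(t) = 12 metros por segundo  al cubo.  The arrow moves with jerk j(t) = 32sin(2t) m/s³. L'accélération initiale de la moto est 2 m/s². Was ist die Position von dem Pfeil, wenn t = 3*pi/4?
Ausgehend von dem Ruck j(t) = 32·sin(2·t), nehmen wir 3 Stammfunktionen. Das Integral von dem Ruck ist die Beschleunigung. Mit a(0) = -16 erhalten wir a(t) = -16·cos(2·t). Mit ∫a(t)dt und Anwendung von v(0) = 0, finden wir v(t) = -8·sin(2·t). Durch Integration von der Geschwindigkeit und Verwendung der Anfangsbedingung x(0) = 5, erhalten wir x(t) = 4·cos(2·t) + 1. Wir haben die Position x(t) = 4·cos(2·t) + 1. Durch Einsetzen von t = 3*pi/4: x(3*pi/4) = 1.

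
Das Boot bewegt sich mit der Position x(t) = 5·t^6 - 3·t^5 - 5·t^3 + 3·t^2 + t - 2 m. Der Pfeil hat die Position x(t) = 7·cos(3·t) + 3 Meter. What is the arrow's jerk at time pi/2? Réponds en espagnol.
Partiendo de la posición x(t) = 7·cos(3·t) + 3, tomamos 3 derivadas. Derivando la posición, obtenemos la velocidad: v(t) = -21·sin(3·t). La derivada de la velocidad da la aceleración: a(t) = -63·cos(3·t). Tomando d/dt de a(t), encontramos j(t) = 189·sin(3·t). Usando j(t) = 189·sin(3·t) y sustituyendo t = pi/2, encontramos j = -189.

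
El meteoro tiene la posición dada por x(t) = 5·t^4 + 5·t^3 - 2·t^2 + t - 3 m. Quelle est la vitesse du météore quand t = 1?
Nous devons dériver notre équation de la position x(t) = 5·t^4 + 5·t^3 - 2·t^2 + t - 3 1 fois. En dérivant la position, nous obtenons la vitesse: v(t) = 20·t^3 + 15·t^2 - 4·t + 1. Nous avons la vitesse v(t) = 20·t^3 + 15·t^2 - 4·t + 1. En substituant t = 1: v(1) = 32.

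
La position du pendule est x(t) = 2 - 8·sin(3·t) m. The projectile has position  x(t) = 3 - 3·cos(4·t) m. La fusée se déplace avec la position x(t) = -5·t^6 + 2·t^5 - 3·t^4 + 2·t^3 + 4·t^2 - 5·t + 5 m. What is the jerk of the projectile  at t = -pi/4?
Starting from position x(t) = 3 - 3·cos(4·t), we take 3 derivatives. Differentiating position, we get velocity: v(t) = 12·sin(4·t). Taking d/dt of v(t), we find a(t) = 48·cos(4·t). The derivative of acceleration gives jerk: j(t) = -192·sin(4·t). From the given jerk equation j(t) = -192·sin(4·t), we substitute t = -pi/4 to get j = 0.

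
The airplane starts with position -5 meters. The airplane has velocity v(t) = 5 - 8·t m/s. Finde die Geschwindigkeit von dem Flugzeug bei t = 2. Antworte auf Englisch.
From the given velocity equation v(t) = 5 - 8·t, we substitute t = 2 to get v = -11.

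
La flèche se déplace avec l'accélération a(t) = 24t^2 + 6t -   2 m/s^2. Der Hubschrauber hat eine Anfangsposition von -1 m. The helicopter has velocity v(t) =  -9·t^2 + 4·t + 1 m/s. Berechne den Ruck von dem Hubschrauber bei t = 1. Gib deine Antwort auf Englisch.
We must differentiate our velocity equation v(t) = -9·t^2 + 4·t + 1 2 times. Differentiating velocity, we get acceleration: a(t) = 4 - 18·t. Taking d/dt of a(t), we find j(t) = -18. From the given jerk equation j(t) = -18, we substitute t = 1 to get j = -18.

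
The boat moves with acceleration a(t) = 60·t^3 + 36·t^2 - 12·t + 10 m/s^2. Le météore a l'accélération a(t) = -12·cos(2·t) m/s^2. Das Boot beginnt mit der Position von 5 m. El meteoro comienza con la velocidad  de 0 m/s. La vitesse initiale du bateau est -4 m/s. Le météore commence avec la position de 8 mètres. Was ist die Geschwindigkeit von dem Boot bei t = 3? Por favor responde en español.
Necesitamos integrar nuestra ecuación de la aceleración a(t) = 60·t^3 + 36·t^2 - 12·t + 10 1 vez. La integral de la aceleración, con v(0) = -4, da la velocidad: v(t) = 15·t^4 + 12·t^3 - 6·t^2 + 10·t - 4. Tenemos la velocidad v(t) = 15·t^4 + 12·t^3 - 6·t^2 + 10·t - 4. Sustituyendo t = 3: v(3) = 1511.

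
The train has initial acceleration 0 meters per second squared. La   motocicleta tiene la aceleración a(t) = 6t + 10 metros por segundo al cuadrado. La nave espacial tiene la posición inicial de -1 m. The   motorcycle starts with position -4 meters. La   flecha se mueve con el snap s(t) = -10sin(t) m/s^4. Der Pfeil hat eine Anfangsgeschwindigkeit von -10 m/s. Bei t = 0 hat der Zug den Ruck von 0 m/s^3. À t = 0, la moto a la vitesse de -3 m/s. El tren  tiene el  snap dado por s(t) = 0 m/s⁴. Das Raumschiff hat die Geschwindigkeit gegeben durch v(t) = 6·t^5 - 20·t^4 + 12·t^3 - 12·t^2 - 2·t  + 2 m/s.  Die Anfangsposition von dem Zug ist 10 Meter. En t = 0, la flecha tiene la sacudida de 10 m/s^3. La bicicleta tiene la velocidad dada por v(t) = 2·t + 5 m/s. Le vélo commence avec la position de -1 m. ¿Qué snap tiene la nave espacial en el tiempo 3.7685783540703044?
Partiendo de la velocidad v(t) = 6·t^5 - 20·t^4 + 12·t^3 - 12·t^2 - 2·t + 2, tomamos 3 derivadas. La derivada de la velocidad da la aceleración: a(t) = 30·t^4 - 80·t^3 + 36·t^2 - 24·t - 2. Derivando la aceleración, obtenemos la sacudida: j(t) = 120·t^3 - 240·t^2 + 72·t - 24. La derivada de la sacudida da el snap: s(t) = 360·t^2 - 480·t + 72. Usando s(t) = 360·t^2 - 480·t + 72 y sustituyendo t = 3.7685783540703044, encontramos s = 3375.86820192246.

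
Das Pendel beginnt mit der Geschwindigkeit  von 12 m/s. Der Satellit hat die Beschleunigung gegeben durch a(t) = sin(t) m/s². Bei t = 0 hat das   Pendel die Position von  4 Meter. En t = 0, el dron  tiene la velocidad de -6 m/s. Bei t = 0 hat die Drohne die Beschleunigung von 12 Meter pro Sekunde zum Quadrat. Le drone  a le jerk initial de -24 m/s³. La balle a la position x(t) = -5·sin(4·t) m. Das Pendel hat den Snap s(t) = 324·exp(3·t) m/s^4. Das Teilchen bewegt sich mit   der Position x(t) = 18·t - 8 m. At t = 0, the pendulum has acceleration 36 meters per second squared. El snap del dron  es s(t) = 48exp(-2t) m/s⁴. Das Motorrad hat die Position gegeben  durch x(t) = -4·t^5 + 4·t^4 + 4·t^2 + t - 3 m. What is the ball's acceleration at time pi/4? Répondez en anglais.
Starting from position x(t) = -5·sin(4·t), we take 2 derivatives. The derivative of position gives velocity: v(t) = -20·cos(4·t). Taking d/dt of v(t), we find a(t) = 80·sin(4·t). We have acceleration a(t) = 80·sin(4·t). Substituting t = pi/4: a(pi/4) = 0.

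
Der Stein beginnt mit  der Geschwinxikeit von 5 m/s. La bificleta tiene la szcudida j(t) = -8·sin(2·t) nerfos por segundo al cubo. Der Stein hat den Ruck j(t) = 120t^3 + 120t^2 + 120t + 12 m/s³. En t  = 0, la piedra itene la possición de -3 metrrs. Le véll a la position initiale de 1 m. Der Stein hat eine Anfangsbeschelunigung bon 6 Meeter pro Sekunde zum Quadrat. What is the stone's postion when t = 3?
Starting from jerk j(t) = 120·t^3 + 120·t^2 + 120·t + 12, we take 3 integrals. Taking ∫j(t)dt and applying a(0) = 6, we find a(t) = 30·t^4 + 40·t^3 + 60·t^2 + 12·t + 6. Finding the integral of a(t) and using v(0) = 5: v(t) = 6·t^5 + 10·t^4 + 20·t^3 + 6·t^2 + 6·t + 5. Taking ∫v(t)dt and applying x(0) = -3, we find x(t) = t^6 + 2·t^5 + 5·t^4 + 2·t^3 + 3·t^2 + 5·t - 3. We have position x(t) = t^6 + 2·t^5 + 5·t^4 + 2·t^3 + 3·t^2 + 5·t - 3. Substituting t = 3: x(3) = 1713.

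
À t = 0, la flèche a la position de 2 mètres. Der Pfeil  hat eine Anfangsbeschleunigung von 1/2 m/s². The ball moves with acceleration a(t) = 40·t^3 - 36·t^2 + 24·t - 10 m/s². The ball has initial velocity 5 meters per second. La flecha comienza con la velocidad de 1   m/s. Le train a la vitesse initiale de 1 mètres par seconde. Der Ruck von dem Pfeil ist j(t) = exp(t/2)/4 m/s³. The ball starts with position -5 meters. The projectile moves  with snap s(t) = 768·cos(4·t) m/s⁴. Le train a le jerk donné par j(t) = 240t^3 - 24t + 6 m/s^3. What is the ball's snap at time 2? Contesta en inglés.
To solve this, we need to take 2 derivatives of our acceleration equation a(t) = 40·t^3 - 36·t^2 + 24·t - 10. The derivative of acceleration gives jerk: j(t) = 120·t^2 - 72·t + 24. Taking d/dt of j(t), we find s(t) = 240·t - 72. From the given snap equation s(t) = 240·t - 72, we substitute t = 2 to get s = 408.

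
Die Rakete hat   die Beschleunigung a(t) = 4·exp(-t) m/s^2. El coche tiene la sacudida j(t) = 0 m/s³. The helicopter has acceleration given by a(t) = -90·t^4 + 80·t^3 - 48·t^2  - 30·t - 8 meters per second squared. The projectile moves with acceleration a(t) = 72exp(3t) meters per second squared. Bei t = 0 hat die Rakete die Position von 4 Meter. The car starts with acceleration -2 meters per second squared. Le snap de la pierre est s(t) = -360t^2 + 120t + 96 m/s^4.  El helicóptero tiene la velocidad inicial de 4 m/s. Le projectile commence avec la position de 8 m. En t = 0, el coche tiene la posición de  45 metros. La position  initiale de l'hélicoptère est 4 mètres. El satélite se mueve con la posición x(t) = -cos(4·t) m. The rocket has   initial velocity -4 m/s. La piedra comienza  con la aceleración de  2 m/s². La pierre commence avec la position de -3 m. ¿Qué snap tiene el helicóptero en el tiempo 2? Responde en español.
Para resolver esto, necesitamos tomar 2 derivadas de nuestra ecuación de la aceleración a(t) = -90·t^4 + 80·t^3 - 48·t^2 - 30·t - 8. Tomando d/dt de a(t), encontramos j(t) = -360·t^3 + 240·t^2 - 96·t - 30. Tomando d/dt de j(t), encontramos s(t) = -1080·t^2 + 480·t - 96. Tenemos el snap s(t) = -1080·t^2 + 480·t - 96. Sustituyendo t = 2: s(2) = -3456.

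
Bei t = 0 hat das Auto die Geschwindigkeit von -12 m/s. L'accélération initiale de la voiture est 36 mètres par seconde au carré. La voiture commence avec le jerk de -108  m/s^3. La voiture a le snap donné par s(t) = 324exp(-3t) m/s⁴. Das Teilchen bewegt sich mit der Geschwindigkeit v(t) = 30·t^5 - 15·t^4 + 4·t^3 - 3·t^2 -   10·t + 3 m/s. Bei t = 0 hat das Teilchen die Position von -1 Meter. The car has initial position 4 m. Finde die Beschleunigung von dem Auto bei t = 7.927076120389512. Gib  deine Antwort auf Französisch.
En partant du snap s(t) = 324·exp(-3·t), nous prenons 2 intégrales. La primitive du snap, avec j(0) = -108, donne le jerk: j(t) = -108·exp(-3·t). En intégrant le jerk et en utilisant la condition initiale a(0) = 36, nous obtenons a(t) = 36·exp(-3·t). De l'équation de l'accélération a(t) = 36·exp(-3·t), nous substituons t = 7.927076120389512 pour obtenir a = 1.69139970547316E-9.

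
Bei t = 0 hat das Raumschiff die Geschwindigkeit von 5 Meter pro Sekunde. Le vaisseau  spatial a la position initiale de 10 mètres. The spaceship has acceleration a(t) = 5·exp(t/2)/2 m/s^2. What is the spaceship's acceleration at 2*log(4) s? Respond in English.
Using a(t) = 5·exp(t/2)/2 and substituting t = 2*log(4), we find a = 10.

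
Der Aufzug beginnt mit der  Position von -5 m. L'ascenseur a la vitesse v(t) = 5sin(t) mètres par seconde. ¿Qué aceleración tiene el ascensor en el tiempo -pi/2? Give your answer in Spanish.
Debemos derivar nuestra ecuación de la velocidad v(t) = 5·sin(t) 1 vez. Tomando d/dt de v(t), encontramos a(t) = 5·cos(t). De la ecuación de la aceleración a(t) = 5·cos(t), sustituimos t = -pi/2 para obtener a = 0.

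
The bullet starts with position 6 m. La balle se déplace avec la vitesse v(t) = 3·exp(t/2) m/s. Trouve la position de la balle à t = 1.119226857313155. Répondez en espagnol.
Debemos encontrar la integral de nuestra ecuación de la velocidad v(t) = 3·exp(t/2) 1 vez. Integrando la velocidad y usando la condición inicial x(0) = 6, obtenemos x(t) = 6·exp(t/2). Tenemos la posición x(t) = 6·exp(t/2). Sustituyendo t = 1.119226857313155: x(1.119226857313155) = 10.4999752276013.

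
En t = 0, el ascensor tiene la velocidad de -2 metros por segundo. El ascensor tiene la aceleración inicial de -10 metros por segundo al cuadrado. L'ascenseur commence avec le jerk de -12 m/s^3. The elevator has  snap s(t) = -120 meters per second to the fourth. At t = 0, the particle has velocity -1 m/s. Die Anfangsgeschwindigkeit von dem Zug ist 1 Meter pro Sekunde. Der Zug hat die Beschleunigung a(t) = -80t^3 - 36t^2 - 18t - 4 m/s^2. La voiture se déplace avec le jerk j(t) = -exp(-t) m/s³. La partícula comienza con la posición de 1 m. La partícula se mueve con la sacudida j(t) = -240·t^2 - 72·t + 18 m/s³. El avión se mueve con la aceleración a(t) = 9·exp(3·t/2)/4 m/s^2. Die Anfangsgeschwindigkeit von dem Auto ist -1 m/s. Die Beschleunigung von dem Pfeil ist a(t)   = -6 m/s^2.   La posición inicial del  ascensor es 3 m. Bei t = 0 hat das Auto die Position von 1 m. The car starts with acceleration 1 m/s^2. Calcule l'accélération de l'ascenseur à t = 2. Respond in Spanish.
Partiendo del snap s(t) = -120, tomamos 2 antiderivadas. Tomando ∫s(t)dt y aplicando j(0) = -12, encontramos j(t) = -120·t - 12. Integrando la sacudida y usando la condición inicial a(0) = -10, obtenemos a(t) = -60·t^2 - 12·t - 10. De la ecuación de la aceleración a(t) = -60·t^2 - 12·t - 10, sustituimos t = 2 para obtener a = -274.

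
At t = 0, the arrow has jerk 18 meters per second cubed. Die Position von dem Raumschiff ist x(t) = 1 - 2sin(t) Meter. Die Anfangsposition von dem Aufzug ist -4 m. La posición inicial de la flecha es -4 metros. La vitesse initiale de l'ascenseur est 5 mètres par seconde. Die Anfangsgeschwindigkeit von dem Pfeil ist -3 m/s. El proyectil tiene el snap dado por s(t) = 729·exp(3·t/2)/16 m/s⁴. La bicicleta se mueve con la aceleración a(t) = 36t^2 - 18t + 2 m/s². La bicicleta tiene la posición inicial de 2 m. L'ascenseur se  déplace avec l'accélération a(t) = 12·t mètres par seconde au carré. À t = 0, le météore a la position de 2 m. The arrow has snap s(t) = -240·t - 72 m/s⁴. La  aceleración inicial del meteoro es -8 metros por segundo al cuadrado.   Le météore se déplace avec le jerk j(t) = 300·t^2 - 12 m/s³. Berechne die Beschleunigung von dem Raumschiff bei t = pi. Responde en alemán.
Ausgehend von der Position x(t) = 1 - 2·sin(t), nehmen wir 2 Ableitungen. Mit d/dt von x(t) finden wir v(t) = -2·cos(t). Die Ableitung von der Geschwindigkeit ergibt die Beschleunigung: a(t) = 2·sin(t). Mit a(t) = 2·sin(t) und Einsetzen von t = pi, finden wir a = 0.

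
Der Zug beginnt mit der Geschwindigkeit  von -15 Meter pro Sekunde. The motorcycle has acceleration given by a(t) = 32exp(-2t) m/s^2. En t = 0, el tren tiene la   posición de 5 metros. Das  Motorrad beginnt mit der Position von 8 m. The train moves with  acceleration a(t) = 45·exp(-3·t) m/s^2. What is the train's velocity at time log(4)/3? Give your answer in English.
Starting from acceleration a(t) = 45·exp(-3·t), we take 1 antiderivative. Integrating acceleration and using the initial condition v(0) = -15, we get v(t) = -15·exp(-3·t). We have velocity v(t) = -15·exp(-3·t). Substituting t = log(4)/3: v(log(4)/3) = -15/4.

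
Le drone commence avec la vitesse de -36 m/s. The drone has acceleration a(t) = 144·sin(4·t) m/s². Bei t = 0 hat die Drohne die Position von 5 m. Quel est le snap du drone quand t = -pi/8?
Pour résoudre ceci, nous devons prendre 2 dérivées de notre équation de l'accélération a(t) = 144·sin(4·t). En prenant d/dt de a(t), nous trouvons j(t) = 576·cos(4·t). En dérivant le jerk, nous obtenons le snap: s(t) = -2304·sin(4·t). De l'équation du snap s(t) = -2304·sin(4·t), nous substituons t = -pi/8 pour obtenir s = 2304.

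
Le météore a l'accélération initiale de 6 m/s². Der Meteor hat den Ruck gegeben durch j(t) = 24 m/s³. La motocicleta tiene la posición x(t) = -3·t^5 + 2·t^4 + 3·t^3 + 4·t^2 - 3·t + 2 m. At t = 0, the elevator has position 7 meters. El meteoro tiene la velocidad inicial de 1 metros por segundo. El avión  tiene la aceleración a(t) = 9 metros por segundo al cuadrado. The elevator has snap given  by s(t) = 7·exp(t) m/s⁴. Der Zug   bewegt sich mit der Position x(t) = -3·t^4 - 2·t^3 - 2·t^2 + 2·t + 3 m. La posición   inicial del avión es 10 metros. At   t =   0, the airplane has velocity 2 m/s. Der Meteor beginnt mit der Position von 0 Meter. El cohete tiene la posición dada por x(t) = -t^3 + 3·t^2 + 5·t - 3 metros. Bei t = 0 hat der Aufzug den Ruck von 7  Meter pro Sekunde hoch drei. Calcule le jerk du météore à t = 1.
Nous avons le jerk j(t) = 24. En substituant t = 1: j(1) = 24.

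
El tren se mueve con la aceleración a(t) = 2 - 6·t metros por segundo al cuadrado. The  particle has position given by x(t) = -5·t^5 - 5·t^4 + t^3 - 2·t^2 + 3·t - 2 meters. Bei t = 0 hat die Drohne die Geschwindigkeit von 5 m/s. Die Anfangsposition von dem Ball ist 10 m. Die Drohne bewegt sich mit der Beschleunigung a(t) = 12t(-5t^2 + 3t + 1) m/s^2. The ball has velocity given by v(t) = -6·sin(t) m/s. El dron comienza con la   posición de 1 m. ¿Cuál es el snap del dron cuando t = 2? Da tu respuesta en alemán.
Um dies zu lösen, müssen wir 2 Ableitungen unserer Gleichung für die Beschleunigung a(t) = 12·t·(-5·t^2 + 3·t + 1) nehmen. Mit d/dt von a(t) finden wir j(t) = -60·t^2 + 12·t·(3 - 10·t) + 36·t + 12. Die Ableitung von dem Ruck ergibt den Snap: s(t) = 72 - 360·t. Aus der Gleichung für den Snap s(t) = 72 - 360·t, setzen wir t = 2 ein und erhalten s = -648.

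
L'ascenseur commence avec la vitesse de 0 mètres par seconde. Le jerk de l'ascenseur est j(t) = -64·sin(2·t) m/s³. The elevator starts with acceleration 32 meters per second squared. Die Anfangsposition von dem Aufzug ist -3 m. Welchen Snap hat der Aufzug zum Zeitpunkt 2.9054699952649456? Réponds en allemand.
Wir müssen unsere Gleichung für den Ruck j(t) = -64·sin(2·t) 1-mal ableiten. Durch Ableiten von dem Ruck erhalten wir den Snap: s(t) = -128·cos(2·t). Aus der Gleichung für den Snap s(t) = -128·cos(2·t), setzen wir t = 2.9054699952649456 ein und erhalten s = -113.990293572690.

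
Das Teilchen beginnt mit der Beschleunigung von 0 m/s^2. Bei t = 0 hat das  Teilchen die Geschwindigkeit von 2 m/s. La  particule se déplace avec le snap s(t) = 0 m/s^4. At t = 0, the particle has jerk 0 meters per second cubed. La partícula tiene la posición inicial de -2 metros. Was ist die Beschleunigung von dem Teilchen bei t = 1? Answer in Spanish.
Debemos encontrar la antiderivada de nuestra ecuación del snap s(t) = 0 2 veces. Integrando el snap y usando la condición inicial j(0) = 0, obtenemos j(t) = 0. La antiderivada de la sacudida, con a(0) = 0, da la aceleración: a(t) = 0. Tenemos la aceleración a(t) = 0. Sustituyendo t = 1: a(1) = 0.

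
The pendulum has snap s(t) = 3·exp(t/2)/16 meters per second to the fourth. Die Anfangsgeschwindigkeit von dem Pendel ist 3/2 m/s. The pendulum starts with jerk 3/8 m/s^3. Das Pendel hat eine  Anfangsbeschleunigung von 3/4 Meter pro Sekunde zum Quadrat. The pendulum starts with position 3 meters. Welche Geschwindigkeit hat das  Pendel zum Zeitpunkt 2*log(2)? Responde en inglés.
Starting from snap s(t) = 3·exp(t/2)/16, we take 3 integrals. Finding the integral of s(t) and using j(0) = 3/8: j(t) = 3·exp(t/2)/8. Taking ∫j(t)dt and applying a(0) = 3/4, we find a(t) = 3·exp(t/2)/4. Taking ∫a(t)dt and applying v(0) = 3/2, we find v(t) = 3·exp(t/2)/2. Using v(t) = 3·exp(t/2)/2 and substituting t = 2*log(2), we find v = 3.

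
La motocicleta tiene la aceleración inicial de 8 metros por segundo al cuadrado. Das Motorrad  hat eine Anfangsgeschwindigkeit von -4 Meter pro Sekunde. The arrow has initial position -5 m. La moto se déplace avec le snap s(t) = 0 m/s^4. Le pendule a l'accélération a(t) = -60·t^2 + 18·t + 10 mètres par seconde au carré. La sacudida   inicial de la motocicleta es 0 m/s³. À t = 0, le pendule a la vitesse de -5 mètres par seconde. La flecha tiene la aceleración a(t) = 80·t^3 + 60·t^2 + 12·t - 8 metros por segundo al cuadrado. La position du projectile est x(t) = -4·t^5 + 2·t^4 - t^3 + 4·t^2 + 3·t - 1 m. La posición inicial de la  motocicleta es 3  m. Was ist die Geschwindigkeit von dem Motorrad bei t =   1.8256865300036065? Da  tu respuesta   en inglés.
Starting from snap s(t) = 0, we take 3 integrals. The integral of snap, with j(0) = 0, gives jerk: j(t) = 0. Taking ∫j(t)dt and applying a(0) = 8, we find a(t) = 8. Finding the antiderivative of a(t) and using v(0) = -4: v(t) = 8·t - 4. Using v(t) = 8·t - 4 and substituting t = 1.8256865300036065, we find v = 10.6054922400289.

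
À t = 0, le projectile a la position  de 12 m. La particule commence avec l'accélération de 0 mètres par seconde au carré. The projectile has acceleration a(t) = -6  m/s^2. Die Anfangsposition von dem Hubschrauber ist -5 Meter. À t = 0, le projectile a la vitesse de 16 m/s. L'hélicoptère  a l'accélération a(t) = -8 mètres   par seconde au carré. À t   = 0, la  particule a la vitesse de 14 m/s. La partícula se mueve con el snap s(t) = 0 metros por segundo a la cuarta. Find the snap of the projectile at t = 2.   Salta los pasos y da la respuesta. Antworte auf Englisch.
The snap at t = 2 is s = 0.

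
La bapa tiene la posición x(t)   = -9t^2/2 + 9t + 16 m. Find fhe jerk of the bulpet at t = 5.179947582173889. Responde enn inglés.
We must differentiate our position equation x(t) = -9·t^2/2 + 9·t + 16 3 times. Differentiating position, we get velocity: v(t) = 9 - 9·t. Taking d/dt of v(t), we find a(t) = -9. The derivative of acceleration gives jerk: j(t) = 0. From the given jerk equation j(t) = 0, we substitute t = 5.179947582173889 to get j = 0.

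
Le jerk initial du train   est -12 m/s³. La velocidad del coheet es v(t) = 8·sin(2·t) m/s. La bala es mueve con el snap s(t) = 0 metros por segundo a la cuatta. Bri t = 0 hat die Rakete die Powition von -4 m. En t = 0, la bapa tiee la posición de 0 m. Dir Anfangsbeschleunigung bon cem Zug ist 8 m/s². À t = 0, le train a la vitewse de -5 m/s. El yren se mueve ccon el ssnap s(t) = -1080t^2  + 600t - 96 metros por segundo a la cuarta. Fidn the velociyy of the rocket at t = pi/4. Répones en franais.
Nous avons la vitesse v(t) = 8·sin(2·t). En substituant t = pi/4: v(pi/4) = 8.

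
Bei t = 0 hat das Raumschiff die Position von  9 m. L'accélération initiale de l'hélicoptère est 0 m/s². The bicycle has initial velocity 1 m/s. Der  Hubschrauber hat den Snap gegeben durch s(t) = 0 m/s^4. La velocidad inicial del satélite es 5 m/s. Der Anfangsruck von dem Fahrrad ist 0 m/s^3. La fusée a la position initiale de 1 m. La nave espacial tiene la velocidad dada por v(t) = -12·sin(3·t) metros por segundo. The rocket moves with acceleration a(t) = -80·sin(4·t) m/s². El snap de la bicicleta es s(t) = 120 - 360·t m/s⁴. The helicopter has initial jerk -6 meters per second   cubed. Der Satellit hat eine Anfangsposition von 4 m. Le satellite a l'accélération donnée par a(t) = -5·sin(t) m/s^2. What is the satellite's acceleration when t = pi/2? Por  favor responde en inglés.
We have acceleration a(t) = -5·sin(t). Substituting t = pi/2: a(pi/2) = -5.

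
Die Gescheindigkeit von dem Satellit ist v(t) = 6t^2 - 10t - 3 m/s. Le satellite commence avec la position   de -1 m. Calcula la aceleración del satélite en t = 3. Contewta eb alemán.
Ausgehend von der Geschwindigkeit v(t) = 6·t^2 - 10·t - 3, nehmen wir 1 Ableitung. Mit d/dt von v(t) finden wir a(t) = 12·t - 10. Mit a(t) = 12·t - 10 und Einsetzen von t = 3, finden wir a = 26.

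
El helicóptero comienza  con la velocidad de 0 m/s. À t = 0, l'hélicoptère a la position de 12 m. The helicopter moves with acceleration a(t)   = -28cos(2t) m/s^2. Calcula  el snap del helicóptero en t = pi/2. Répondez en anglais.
To solve this, we need to take 2 derivatives of our acceleration equation a(t) = -28·cos(2·t). The derivative of acceleration gives jerk: j(t) = 56·sin(2·t). The derivative of jerk gives snap: s(t) = 112·cos(2·t). Using s(t) = 112·cos(2·t) and substituting t = pi/2, we find s = -112.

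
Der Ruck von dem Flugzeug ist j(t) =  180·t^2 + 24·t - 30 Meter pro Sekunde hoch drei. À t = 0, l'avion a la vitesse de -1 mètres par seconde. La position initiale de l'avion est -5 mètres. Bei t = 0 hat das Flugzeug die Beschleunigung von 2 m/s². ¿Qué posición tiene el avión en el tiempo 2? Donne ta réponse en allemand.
Ausgehend von dem Ruck j(t) = 180·t^2 + 24·t - 30, nehmen wir 3 Stammfunktionen. Die Stammfunktion von dem Ruck ist die Beschleunigung. Mit a(0) = 2 erhalten wir a(t) = 60·t^3 + 12·t^2 - 30·t + 2. Mit ∫a(t)dt und Anwendung von v(0) = -1, finden wir v(t) = 15·t^4 + 4·t^3 - 15·t^2 + 2·t - 1. Das Integral von der Geschwindigkeit, mit x(0) = -5, ergibt die Position: x(t) = 3·t^5 + t^4 - 5·t^3 + t^2 - t - 5. Aus der Gleichung für die Position x(t) = 3·t^5 + t^4 - 5·t^3 + t^2 - t - 5, setzen wir t = 2 ein und erhalten x = 69.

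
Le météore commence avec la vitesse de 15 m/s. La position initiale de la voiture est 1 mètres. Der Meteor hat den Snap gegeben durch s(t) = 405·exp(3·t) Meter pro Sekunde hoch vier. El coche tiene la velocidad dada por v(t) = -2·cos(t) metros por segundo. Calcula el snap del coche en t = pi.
Debemos derivar nuestra ecuación de la velocidad v(t) = -2·cos(t) 3 veces. Tomando d/dt de v(t), encontramos a(t) = 2·sin(t). Derivando la aceleración, obtenemos la sacudida: j(t) = 2·cos(t). La derivada de la sacudida da el snap: s(t) = -2·sin(t). Tenemos el snap s(t) = -2·sin(t). Sustituyendo t = pi: s(pi) = 0.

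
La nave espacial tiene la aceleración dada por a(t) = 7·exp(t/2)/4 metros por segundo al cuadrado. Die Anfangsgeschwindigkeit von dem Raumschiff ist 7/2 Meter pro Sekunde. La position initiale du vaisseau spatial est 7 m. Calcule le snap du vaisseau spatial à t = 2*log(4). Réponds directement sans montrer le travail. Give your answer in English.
s(2*log(4)) = 7/4.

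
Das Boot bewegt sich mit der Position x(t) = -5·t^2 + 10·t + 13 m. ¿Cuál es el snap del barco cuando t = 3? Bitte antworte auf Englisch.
Starting from position x(t) = -5·t^2 + 10·t + 13, we take 4 derivatives. Taking d/dt of x(t), we find v(t) = 10 - 10·t. Taking d/dt of v(t), we find a(t) = -10. Differentiating acceleration, we get jerk: j(t) = 0. Taking d/dt of j(t), we find s(t) = 0. From the given snap equation s(t) = 0, we substitute t = 3 to get s = 0.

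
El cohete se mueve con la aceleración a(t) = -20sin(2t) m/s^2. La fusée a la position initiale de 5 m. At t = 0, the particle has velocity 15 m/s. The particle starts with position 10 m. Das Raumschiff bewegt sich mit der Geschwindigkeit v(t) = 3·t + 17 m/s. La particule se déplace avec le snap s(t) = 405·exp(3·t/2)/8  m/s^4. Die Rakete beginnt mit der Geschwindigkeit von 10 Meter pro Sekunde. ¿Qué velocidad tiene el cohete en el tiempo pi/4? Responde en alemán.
Um dies zu lösen, müssen wir 1 Integral unserer Gleichung für die Beschleunigung a(t) = -20·sin(2·t) finden. Die Stammfunktion von der Beschleunigung ist die Geschwindigkeit. Mit v(0) = 10 erhalten wir v(t) = 10·cos(2·t). Wir haben die Geschwindigkeit v(t) = 10·cos(2·t). Durch Einsetzen von t = pi/4: v(pi/4) = 0.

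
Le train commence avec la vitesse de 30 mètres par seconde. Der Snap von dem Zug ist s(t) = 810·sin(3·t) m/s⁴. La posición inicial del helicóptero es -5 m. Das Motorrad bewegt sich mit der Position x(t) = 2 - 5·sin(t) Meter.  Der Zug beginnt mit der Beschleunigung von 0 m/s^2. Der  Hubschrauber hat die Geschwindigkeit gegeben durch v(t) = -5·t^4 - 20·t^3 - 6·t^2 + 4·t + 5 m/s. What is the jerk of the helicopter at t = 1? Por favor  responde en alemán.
Um dies zu lösen, müssen wir 2 Ableitungen unserer Gleichung für die Geschwindigkeit v(t) = -5·t^4 - 20·t^3 - 6·t^2 + 4·t + 5 nehmen. Mit d/dt von v(t) finden wir a(t) = -20·t^3 - 60·t^2 - 12·t + 4. Durch Ableiten von der Beschleunigung erhalten wir den Ruck: j(t) = -60·t^2 - 120·t - 12. Wir haben den Ruck j(t) = -60·t^2 - 120·t - 12. Durch Einsetzen von t = 1: j(1) = -192.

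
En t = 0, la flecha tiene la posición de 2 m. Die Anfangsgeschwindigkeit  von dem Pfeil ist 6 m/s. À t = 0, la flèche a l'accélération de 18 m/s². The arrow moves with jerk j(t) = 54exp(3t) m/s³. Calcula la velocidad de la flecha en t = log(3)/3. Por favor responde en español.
Debemos encontrar la antiderivada de nuestra ecuación de la sacudida j(t) = 54·exp(3·t) 2 veces. La integral de la sacudida, con a(0) = 18, da la aceleración: a(t) = 18·exp(3·t). La antiderivada de la aceleración es la velocidad. Usando v(0) = 6, obtenemos v(t) = 6·exp(3·t). Usando v(t) = 6·exp(3·t) y sustituyendo t = log(3)/3, encontramos v = 18.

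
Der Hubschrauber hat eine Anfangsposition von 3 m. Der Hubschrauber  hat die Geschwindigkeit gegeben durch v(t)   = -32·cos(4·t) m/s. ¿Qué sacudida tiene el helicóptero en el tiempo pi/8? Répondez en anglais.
Starting from velocity v(t) = -32·cos(4·t), we take 2 derivatives. Taking d/dt of v(t), we find a(t) = 128·sin(4·t). Taking d/dt of a(t), we find j(t) = 512·cos(4·t). From the given jerk equation j(t) = 512·cos(4·t), we substitute t = pi/8 to get j = 0.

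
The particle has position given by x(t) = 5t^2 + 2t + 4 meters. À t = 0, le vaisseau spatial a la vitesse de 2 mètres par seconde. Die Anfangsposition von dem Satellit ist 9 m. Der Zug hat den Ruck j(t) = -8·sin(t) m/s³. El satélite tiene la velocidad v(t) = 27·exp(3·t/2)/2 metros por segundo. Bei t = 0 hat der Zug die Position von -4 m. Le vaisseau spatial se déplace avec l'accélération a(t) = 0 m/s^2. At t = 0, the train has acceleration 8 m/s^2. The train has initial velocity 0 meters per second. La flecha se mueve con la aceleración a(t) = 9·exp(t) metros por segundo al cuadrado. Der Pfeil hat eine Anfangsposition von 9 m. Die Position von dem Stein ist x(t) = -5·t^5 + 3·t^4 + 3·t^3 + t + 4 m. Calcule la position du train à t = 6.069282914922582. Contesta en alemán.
Wir müssen unsere Gleichung für den Ruck j(t) = -8·sin(t) 3-mal integrieren. Durch Integration von dem Ruck und Verwendung der Anfangsbedingung a(0) = 8, erhalten wir a(t) = 8·cos(t). Mit ∫a(t)dt und Anwendung von v(0) = 0, finden wir v(t) = 8·sin(t). Das Integral von der Geschwindigkeit, mit x(0) = -4, ergibt die Position: x(t) = 4 - 8·cos(t). Wir haben die Position x(t) = 4 - 8·cos(t). Durch Einsetzen von t = 6.069282914922582: x(6.069282914922582) = -3.81767981957228.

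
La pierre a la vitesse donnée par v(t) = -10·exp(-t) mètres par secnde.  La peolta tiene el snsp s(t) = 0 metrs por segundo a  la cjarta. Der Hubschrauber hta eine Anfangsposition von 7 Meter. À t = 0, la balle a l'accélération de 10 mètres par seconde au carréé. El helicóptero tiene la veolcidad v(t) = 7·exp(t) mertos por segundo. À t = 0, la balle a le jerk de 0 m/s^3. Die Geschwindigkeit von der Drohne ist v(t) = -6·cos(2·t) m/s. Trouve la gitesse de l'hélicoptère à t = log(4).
De l'équation de la vitesse v(t) = 7·exp(t), nous substituons t = log(4) pour obtenir v = 28.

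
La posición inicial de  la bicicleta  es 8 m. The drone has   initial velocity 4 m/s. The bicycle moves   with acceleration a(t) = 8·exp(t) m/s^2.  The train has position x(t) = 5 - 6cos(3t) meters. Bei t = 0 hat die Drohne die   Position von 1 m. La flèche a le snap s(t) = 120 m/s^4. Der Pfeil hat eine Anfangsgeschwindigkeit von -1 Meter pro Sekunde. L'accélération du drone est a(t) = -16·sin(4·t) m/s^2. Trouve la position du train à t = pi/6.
De l'équation de la position x(t) = 5 - 6·cos(3·t), nous substituons t = pi/6 pour obtenir x = 5.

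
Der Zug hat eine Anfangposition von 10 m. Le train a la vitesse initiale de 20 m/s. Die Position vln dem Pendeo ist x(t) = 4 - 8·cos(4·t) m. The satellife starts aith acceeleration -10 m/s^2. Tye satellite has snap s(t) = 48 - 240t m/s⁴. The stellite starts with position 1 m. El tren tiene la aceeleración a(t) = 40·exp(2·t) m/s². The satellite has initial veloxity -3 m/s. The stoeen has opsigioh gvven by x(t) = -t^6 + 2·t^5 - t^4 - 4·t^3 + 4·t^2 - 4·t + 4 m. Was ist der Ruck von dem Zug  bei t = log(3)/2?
Wir müssen unsere Gleichung für die Beschleunigung a(t) = 40·exp(2·t) 1-mal ableiten. Durch Ableiten von der Beschleunigung erhalten wir den Ruck: j(t) = 80·exp(2·t). Aus der Gleichung für den Ruck j(t) = 80·exp(2·t), setzen wir t = log(3)/2 ein und erhalten j = 240.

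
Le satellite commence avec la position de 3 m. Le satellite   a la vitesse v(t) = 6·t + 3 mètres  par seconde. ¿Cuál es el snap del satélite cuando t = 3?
Partiendo de la velocidad v(t) = 6·t + 3, tomamos 3 derivadas. Derivando la velocidad, obtenemos la aceleración: a(t) = 6. La derivada de la aceleración da la sacudida: j(t) = 0. Tomando d/dt de j(t), encontramos s(t) = 0. De la ecuación del snap s(t) = 0, sustituimos t = 3 para obtener s = 0.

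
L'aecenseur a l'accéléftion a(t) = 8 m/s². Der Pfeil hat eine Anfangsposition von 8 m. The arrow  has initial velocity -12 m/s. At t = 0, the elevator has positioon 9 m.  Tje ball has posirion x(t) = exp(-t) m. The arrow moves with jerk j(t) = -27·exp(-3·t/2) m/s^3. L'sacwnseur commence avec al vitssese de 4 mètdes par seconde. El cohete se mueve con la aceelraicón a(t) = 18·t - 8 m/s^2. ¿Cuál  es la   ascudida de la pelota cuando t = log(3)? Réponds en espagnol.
Para resolver esto, necesitamos tomar 3 derivadas de nuestra ecuación de la posición x(t) = exp(-t). Derivando la posición, obtenemos la velocidad: v(t) = -exp(-t). La derivada de la velocidad da la aceleración: a(t) = exp(-t). La derivada de la aceleración da la sacudida: j(t) = -exp(-t). Tenemos la sacudida j(t) = -exp(-t). Sustituyendo t = log(3): j(log(3)) = -1/3.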